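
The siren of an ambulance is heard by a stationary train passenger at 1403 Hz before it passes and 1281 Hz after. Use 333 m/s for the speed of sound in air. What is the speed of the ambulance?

f₁/f₂ = (v + v_s)/(v − v_s), so v_s = v · (f₁ − f₂)/(f₁ + f₂).
v_s = 333 × (1403 − 1281)/(1403 + 1281) = 333 × 122/2684 ≈ 15.1 m/s.

15.1 m/s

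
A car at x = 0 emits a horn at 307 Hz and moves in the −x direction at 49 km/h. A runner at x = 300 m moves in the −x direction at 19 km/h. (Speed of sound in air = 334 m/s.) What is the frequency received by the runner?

49 km/h = 13.61 m/s; 19 km/h = 5.278 m/s.
The observer lies on the +x side, so the source is heading away from the observer and the observer is heading toward the source.
Both move, so f' = f · (v + v_o)/(v + v_s).
f' = 307 × (334 + 5.278)/(334 + 13.61) = 307 × 339.28/347.61 ≈ 300 Hz.

300 Hz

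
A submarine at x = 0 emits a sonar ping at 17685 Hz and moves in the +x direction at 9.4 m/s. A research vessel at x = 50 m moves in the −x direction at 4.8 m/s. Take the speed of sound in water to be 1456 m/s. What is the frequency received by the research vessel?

17859 Hz

The observer lies on the +x side, so the source is heading toward the observer and the observer is heading toward the source.
Both move, so f' = f · (v + v_o)/(v − v_s).
f' = 17685 × (1456 + 4.8)/(1456 − 9.4) = 17685 × 1460.8/1446.6 ≈ 17859 Hz.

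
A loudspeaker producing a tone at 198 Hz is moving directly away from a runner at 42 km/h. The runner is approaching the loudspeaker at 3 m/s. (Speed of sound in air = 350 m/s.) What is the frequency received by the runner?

42 km/h = 11.67 m/s.
With source receding and observer approaching, f' = f · (v + v_o)/(v + v_s).
f' = 198 × (350 + 3)/(350 + 11.67) = 198 × 353/361.67 ≈ 193 Hz.

193 Hz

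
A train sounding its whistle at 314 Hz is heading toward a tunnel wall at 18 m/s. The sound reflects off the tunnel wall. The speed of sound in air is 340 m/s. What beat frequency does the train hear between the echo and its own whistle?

35.1 Hz

The tunnel wall receives the sound from a moving source: f₁ = f₀ · v/(v − v_e) = 314 × 340/322 ≈ 331.6 Hz.
On the return leg the train is a moving observer: f₂ = f₁ · (v + v_e)/v = 331.6 × 358/340 ≈ 349.1 Hz.
Beat against the emitted tone: |f₂ − f₀| = 2v_e·f₀/(v − v_e) = 2 × 18 × 314/322 ≈ 35.1 Hz.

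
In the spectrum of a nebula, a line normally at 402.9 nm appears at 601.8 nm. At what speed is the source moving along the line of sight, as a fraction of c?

0.381

λ'/λ₀ = 1.4937 > 1 (redshift), so the source is receding.
λ'/λ₀ = √((1 + β)/(1 − β)) for a receding source ⇒ β = (r² − 1)/(r² + 1) with r = λ'/λ₀.
β = (2.2311 − 1)/(2.2311 + 1) ≈ 0.381.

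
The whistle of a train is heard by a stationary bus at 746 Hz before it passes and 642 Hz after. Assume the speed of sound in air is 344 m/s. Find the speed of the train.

26 m/s

f₁/f₂ = (v + v_s)/(v − v_s), so v_s = v · (f₁ − f₂)/(f₁ + f₂).
v_s = 344 × (746 − 642)/(746 + 642) = 344 × 104/1388 ≈ 26 m/s.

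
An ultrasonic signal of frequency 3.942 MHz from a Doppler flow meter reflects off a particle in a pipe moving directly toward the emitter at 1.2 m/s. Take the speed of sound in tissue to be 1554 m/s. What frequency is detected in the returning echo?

The particle in a pipe first receives the wave as a moving observer: f₁ = f₀ · (v + u)/v = 3.942 × (1554 + 1.2)/1554 ≈ 3.945 MHz.
On reflection it acts as a source moving toward the stationary detector: f₂ = f₁ · v/(v − u) = 3.945 × 1554/1552.8 ≈ 3.948 MHz.

3.948 MHz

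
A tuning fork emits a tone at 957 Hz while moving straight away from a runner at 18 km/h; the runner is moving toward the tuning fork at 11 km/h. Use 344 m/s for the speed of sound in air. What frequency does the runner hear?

18 km/h = 5 m/s; 11 km/h = 3.056 m/s.
With source receding and observer approaching, f' = f · (v + v_o)/(v + v_s).
f' = 957 × (344 + 3.056)/(344 + 5) = 957 × 347.06/349 ≈ 952 Hz.

952 Hz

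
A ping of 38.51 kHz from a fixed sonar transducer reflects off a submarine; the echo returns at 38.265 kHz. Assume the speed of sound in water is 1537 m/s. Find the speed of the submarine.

4.9 m/s

Double Doppler shift off a moving reflector: f₂ = f₀ · (v + u)/(v − u) (u > 0 toward emitter).
Rearranging, u = v · (f₂ − f₀)/(f₂ + f₀) = 1537 × -0.245/76.775 ≈ -4.9 m/s.
So the submarine is moving at 4.9 m/s away from the emitter.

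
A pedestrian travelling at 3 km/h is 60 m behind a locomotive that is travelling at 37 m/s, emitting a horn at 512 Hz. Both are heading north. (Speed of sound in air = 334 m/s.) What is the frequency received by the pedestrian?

462 Hz

3 km/h = 0.8333 m/s.
The pedestrian is behind, so the locomotive is moving away from it while the pedestrian is moving toward the locomotive.
Both move, so f' = f · (v + v_o)/(v + v_s).
f' = 512 × (334 + 0.8333)/(334 + 37) = 512 × 334.83/371 ≈ 462 Hz.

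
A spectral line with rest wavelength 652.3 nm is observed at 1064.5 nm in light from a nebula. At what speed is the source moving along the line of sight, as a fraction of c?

λ'/λ₀ = 1.6319 > 1 (redshift), so the source is receding.
λ'/λ₀ = √((1 + β)/(1 − β)) for a receding source ⇒ β = (r² − 1)/(r² + 1) with r = λ'/λ₀.
β = (2.6632 − 1)/(2.6632 + 1) ≈ 0.454.

0.454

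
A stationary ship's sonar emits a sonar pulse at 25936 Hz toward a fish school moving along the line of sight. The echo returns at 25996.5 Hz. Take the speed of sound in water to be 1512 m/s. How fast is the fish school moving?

1.76 m/s

Double Doppler shift off a moving reflector: f₂ = f₀ · (v + u)/(v − u) (u > 0 toward emitter).
Rearranging, u = v · (f₂ − f₀)/(f₂ + f₀) = 1512 × 60.5/51932.5 ≈ 1.76 m/s.
So the fish school is moving at 1.76 m/s toward the emitter.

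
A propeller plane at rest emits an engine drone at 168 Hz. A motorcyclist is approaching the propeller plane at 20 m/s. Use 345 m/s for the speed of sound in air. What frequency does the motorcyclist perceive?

178 Hz

Only the observer moves, toward the source, so f' = f · (v + v_o)/v.
f' = 168 × (345 + 20)/345 = 168 × 365/345 ≈ 178 Hz.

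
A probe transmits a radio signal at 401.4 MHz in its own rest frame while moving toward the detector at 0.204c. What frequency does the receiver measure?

Relativistic Doppler for frequency: f' = f₀ · √((1 + β)/(1 − β)).
f' = 401.4 × √(1.2040/0.7960) = 401.4 × 1.22986 ≈ 493.7 MHz.

493.7 MHz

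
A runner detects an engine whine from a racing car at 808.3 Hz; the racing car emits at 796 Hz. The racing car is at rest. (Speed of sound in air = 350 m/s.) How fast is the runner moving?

f' > f, so the runner is approaching.
f' = f · (v + v_o)/v ⇒ v_o = v · |f'/f − 1|.
v_o = 350 × |808.3/796 − 1| = 350 × 0.01545 ≈ 5.4 m/s.

5.4 m/s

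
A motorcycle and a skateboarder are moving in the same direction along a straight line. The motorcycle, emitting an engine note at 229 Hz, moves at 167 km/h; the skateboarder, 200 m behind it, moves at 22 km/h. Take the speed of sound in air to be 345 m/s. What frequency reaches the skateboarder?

167 km/h = 46.39 m/s; 22 km/h = 6.111 m/s.
The skateboarder is behind, so the motorcycle is moving away from it while the skateboarder is moving toward the motorcycle.
General Doppler shift: f' = f · (v + v_o)/(v + v_s).
f' = 229 × (345 + 6.111)/(345 + 46.39) = 229 × 351.11/391.39 ≈ 205 Hz.

205 Hz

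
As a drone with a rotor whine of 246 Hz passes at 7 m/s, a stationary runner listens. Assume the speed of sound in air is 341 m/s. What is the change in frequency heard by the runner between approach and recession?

10.1 Hz

Approaching: f₁ = f · v/(v − v_s) = 246 × 341/334 ≈ 251.2 Hz.
Receding: f₂ = f · v/(v + v_s) = 246 × 341/348 ≈ 241.1 Hz.
Drop: f₁ − f₂ = 2f·v·v_s/(v² − v_s²) = 2 × 246 × 341 × 7/(341² − 7²) ≈ 10.1 Hz.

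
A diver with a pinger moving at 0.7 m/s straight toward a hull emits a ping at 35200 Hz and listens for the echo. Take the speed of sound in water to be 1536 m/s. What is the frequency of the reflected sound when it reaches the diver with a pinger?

35232 Hz

The hull receives the sound from a moving source: f₁ = f₀ · v/(v − v_e) = 35200 × 1536/1535.3 ≈ 35216 Hz.
On the return leg the diver with a pinger is a moving observer: f₂ = f₁ · (v + v_e)/v = 35216 × 1536.7/1536 ≈ 35232 Hz.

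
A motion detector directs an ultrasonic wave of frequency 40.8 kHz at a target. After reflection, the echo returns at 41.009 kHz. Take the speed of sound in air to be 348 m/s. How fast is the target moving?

Double Doppler shift off a moving reflector: f₂ = f₀ · (v + u)/(v − u) (u > 0 toward emitter).
Rearranging, u = v · (f₂ − f₀)/(f₂ + f₀) = 348 × 0.209/81.809 ≈ 0.89 m/s.
So the target is moving at 0.89 m/s toward the emitter.

0.89 m/s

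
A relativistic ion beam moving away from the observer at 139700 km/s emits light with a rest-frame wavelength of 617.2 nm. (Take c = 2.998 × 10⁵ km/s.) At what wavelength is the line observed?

β = v/c = 139700/299800 = 0.4660.
Relativistic Doppler for wavelength: λ' = λ₀ · √((1 + β)/(1 − β)).
λ' = 617.2 × √(1.4660/0.5340) = 617.2 × 1.65685 ≈ 1022.6 nm.

1022.6 nm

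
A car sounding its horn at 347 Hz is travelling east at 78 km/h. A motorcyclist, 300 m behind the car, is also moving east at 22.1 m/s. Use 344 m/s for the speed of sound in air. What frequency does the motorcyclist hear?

347 Hz

78 km/h = 21.67 m/s.
The motorcyclist is behind, so the car is moving away from it while the motorcyclist is moving toward the car.
General Doppler shift: f' = f · (v + v_o)/(v + v_s).
f' = 347 × (344 + 22.1)/(344 + 21.67) = 347 × 366.1/365.67 ≈ 347 Hz.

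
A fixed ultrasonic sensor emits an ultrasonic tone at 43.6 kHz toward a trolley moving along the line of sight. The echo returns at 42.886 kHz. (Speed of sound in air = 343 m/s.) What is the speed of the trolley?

Double Doppler shift off a moving reflector: f₂ = f₀ · (v + u)/(v − u) (u > 0 toward emitter).
Rearranging, u = v · (f₂ − f₀)/(f₂ + f₀) = 343 × -0.714/86.486 ≈ -2.83 m/s.
So the trolley is moving at 2.83 m/s away from the emitter.

2.83 m/s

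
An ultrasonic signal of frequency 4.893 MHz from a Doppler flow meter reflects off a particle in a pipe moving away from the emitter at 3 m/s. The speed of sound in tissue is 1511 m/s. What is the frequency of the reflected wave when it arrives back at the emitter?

The particle in a pipe first receives the wave as a moving observer: f₁ = f₀ · (v − u)/v = 4.893 × (1511 − 3)/1511 ≈ 4.883 MHz.
On reflection it acts as a source moving away from the stationary detector: f₂ = f₁ · v/(v + u) = 4.883 × 1511/1514 ≈ 4.874 MHz.

4.874 MHz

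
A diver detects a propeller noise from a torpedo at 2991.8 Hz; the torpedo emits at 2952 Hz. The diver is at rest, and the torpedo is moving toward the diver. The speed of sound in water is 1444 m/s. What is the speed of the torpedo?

19.2 m/s

f' = f · v/(v − v_s) ⇒ v_s = v · |1 − f/f'|.
v_s = 1444 × |1 − 2952/2991.8| = 1444 × 0.0133 ≈ 19.2 m/s.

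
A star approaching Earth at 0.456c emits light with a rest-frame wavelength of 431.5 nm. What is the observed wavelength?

263.8 nm

Relativistic Doppler for wavelength: λ' = λ₀ · √((1 − β)/(1 + β)).
λ' = 431.5 × √(0.5440/1.4560) = 431.5 × 0.61125 ≈ 263.8 nm.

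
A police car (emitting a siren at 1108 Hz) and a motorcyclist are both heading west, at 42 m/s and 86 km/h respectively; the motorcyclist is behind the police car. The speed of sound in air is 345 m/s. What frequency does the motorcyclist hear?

86 km/h = 23.89 m/s.
The motorcyclist is behind, so the police car is moving away from it while the motorcyclist is moving toward the police car.
General Doppler shift: f' = f · (v + v_o)/(v + v_s).
f' = 1108 × (345 + 23.89)/(345 + 42) = 1108 × 368.89/387 ≈ 1056 Hz.

1056 Hz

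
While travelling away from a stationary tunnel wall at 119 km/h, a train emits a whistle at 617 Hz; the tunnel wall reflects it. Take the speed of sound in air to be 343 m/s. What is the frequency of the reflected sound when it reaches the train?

119 km/h = 33.06 m/s.
The tunnel wall receives the sound from a moving source: f₁ = f₀ · v/(v + v_e) = 617 × 343/376.06 ≈ 563 Hz.
On the return leg the train is a moving observer: f₂ = f₁ · (v − v_e)/v = 563 × 309.94/343 ≈ 509 Hz.
Equivalently f₂ = f₀ · (v − v_e)/(v + v_e).

509 Hz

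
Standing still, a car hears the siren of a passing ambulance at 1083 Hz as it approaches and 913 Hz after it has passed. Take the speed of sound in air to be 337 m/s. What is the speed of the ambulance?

f₁/f₂ = (v + v_s)/(v − v_s), so v_s = v · (f₁ − f₂)/(f₁ + f₂).
v_s = 337 × (1083 − 913)/(1083 + 913) = 337 × 170/1996 ≈ 29 m/s.

29 m/s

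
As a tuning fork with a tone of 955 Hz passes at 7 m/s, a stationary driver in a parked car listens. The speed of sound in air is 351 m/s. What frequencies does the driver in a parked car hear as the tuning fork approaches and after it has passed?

Approaching: f₁ = f · v/(v − v_s) = 955 × 351/344 ≈ 974 Hz.
Receding: f₂ = f · v/(v + v_s) = 955 × 351/358 ≈ 936 Hz.

974 Hz approaching; 936 Hz receding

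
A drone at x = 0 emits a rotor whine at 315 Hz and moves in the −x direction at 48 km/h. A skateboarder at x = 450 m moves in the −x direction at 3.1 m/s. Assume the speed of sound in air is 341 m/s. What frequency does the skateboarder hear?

306 Hz

48 km/h = 13.33 m/s.
The observer lies on the +x side, so the source is heading away from the observer and the observer is heading toward the source.
With source receding and observer approaching, f' = f · (v + v_o)/(v + v_s).
f' = 315 × (341 + 3.1)/(341 + 13.33) = 315 × 344.1/354.33 ≈ 306 Hz.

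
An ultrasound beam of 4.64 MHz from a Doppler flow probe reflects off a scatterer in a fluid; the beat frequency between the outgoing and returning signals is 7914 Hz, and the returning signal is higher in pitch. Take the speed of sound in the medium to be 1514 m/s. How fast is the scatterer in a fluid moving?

Double Doppler shift off a moving reflector: f₂ = f₀ · (v + u)/(v − u) (u > 0 toward emitter).
Returning signal is higher, so f₂ = f₀ + Δf = 4640000 + 7914 = 4647914 Hz.
Rearranging, u = v · (f₂ − f₀)/(f₂ + f₀) = 1514 × 7914/9287914 ≈ 1.29 m/s.
So the scatterer in a fluid is moving at 1.29 m/s toward the emitter.

1.29 m/s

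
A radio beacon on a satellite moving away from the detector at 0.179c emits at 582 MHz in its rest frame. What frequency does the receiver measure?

485.7 MHz

Relativistic Doppler for frequency: f' = f₀ · √((1 − β)/(1 + β)).
f' = 582 × √(0.8210/1.1790) = 582 × 0.83448 ≈ 485.7 MHz.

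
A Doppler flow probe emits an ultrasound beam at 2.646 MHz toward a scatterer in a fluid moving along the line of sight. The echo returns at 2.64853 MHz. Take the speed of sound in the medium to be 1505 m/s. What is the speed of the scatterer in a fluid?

Double Doppler shift off a moving reflector: f₂ = f₀ · (v + u)/(v − u) (u > 0 toward emitter).
Rearranging, u = v · (f₂ − f₀)/(f₂ + f₀) = 1505 × 0.00253/5.29453 ≈ 0.72 m/s.
So the scatterer in a fluid is moving at 0.72 m/s toward the emitter.

0.72 m/s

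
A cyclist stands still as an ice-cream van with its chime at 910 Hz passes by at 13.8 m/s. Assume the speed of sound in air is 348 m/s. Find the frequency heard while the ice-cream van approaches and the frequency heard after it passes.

948 Hz approaching; 875 Hz receding

Approaching: f₁ = f · v/(v − v_s) = 910 × 348/334.2 ≈ 948 Hz.
Receding: f₂ = f · v/(v + v_s) = 910 × 348/361.8 ≈ 875 Hz.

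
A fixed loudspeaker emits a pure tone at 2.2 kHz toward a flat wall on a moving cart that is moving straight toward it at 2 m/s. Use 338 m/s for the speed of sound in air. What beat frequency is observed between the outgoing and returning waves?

The flat wall on a moving cart first receives the wave as a moving observer: f₁ = f₀ · (v + u)/v = 2.2 × (338 + 2)/338 ≈ 2.2130 kHz.
On reflection it acts as a source moving toward the stationary detector: f₂ = f₁ · v/(v − u) = 2.2130 × 338/336 ≈ 2.2262 kHz.
Equivalently f₂ = f₀ · (v + u)/(v − u).
Beat frequency (with f₀ = 2200 Hz): |f₂ − f₀| = 2u·f₀/(v − u) = 2 × 2 × 2200/336 ≈ 26.2 Hz.

26.2 Hz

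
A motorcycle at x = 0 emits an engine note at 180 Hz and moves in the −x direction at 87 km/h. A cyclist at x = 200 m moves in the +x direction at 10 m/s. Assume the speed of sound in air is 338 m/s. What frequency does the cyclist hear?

163 Hz

87 km/h = 24.17 m/s.
The observer lies on the +x side, so the source is heading away from the observer and the observer is heading away from the source.
With source receding and observer receding, f' = f · (v − v_o)/(v + v_s).
f' = 180 × (338 − 10)/(338 + 24.17) = 180 × 328/362.17 ≈ 163 Hz.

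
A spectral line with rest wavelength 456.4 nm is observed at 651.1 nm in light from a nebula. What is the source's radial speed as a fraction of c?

λ'/λ₀ = 1.4266 > 1 (redshift), so the source is receding.
λ'/λ₀ = √((1 + β)/(1 − β)) for a receding source ⇒ β = (r² − 1)/(r² + 1) with r = λ'/λ₀.
β = (2.0352 − 1)/(2.0352 + 1) ≈ 0.341.

0.341c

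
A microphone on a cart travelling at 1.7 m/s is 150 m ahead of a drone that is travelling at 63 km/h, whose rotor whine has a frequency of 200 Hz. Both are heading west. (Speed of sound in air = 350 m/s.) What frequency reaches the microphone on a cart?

210 Hz

63 km/h = 17.5 m/s.
The microphone on a cart is ahead, so the drone is moving toward it while the microphone on a cart is moving away from the drone.
Both move, so f' = f · (v − v_o)/(v − v_s).
f' = 200 × (350 − 1.7)/(350 − 17.5) = 200 × 348.3/332.5 ≈ 210 Hz.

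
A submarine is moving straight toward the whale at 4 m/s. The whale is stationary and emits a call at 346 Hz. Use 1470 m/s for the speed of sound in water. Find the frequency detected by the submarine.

347 Hz

Moving observer, stationary source: f' = f · (v + v_o)/v.
f' = 346 × (1470 + 4)/1470 = 346 × 1474/1470 ≈ 347 Hz.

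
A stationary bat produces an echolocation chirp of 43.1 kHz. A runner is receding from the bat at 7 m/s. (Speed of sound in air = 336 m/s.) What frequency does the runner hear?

42.2 kHz

Moving observer, stationary source: f' = f · (v − v_o)/v.
f' = 43.1 × (336 − 7)/336 = 43.1 × 329/336 ≈ 42.2 kHz.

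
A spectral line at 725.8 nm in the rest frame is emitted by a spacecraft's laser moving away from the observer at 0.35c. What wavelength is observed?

Relativistic Doppler for wavelength: λ' = λ₀ · √((1 + β)/(1 − β)).
λ' = 725.8 × √(1.3500/0.6500) = 725.8 × 1.44115 ≈ 1046.0 nm.

1046.0 nm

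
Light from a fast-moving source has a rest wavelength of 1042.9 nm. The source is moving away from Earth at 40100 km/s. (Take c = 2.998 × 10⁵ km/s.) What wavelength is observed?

1193.1 nm

β = v/c = 40100/299800 = 0.1338.
Relativistic Doppler for wavelength: λ' = λ₀ · √((1 + β)/(1 − β)).
λ' = 1042.9 × √(1.1338/0.8662) = 1042.9 × 1.14404 ≈ 1193.1 nm.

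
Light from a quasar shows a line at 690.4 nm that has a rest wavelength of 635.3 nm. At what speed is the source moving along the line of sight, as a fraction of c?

0.083c

λ'/λ₀ = 1.0867 > 1 (redshift), so the source is receding.
λ'/λ₀ = √((1 + β)/(1 − β)) for a receding source ⇒ β = (r² − 1)/(r² + 1) with r = λ'/λ₀.
β = (1.1810 − 1)/(1.1810 + 1) ≈ 0.083.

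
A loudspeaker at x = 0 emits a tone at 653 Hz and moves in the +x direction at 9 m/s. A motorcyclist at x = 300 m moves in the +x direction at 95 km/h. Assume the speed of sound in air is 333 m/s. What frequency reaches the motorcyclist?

95 km/h = 26.39 m/s.
The observer lies on the +x side, so the source is heading toward the observer and the observer is heading away from the source.
Both move, so f' = f · (v − v_o)/(v − v_s).
f' = 653 × (333 − 26.39)/(333 − 9) = 653 × 306.61/324 ≈ 618 Hz.

618 Hz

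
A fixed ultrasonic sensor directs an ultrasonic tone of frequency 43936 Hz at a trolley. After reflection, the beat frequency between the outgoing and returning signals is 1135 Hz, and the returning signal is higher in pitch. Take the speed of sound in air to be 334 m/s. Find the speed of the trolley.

4.3 m/s

Double Doppler shift off a moving reflector: f₂ = f₀ · (v + u)/(v − u) (u > 0 toward emitter).
Returning signal is higher, so f₂ = f₀ + Δf = 43936 + 1135 = 45071 Hz.
Rearranging, u = v · (f₂ − f₀)/(f₂ + f₀) = 334 × 1135/89007 ≈ 4.3 m/s.
So the trolley is moving at 4.3 m/s toward the emitter.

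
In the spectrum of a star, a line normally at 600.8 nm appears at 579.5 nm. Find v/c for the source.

0.036

λ'/λ₀ = 0.9645 < 1 (blueshift), so the source is approaching.
λ'/λ₀ = √((1 − β)/(1 + β)) for an approaching source ⇒ β = (1 − r²)/(1 + r²) with r = λ'/λ₀.
β = (1 − 0.9304)/(1 + 0.9304) ≈ 0.036.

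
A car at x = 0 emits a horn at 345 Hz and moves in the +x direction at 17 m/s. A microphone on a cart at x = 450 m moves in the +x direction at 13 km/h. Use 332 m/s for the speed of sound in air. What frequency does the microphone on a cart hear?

360 Hz

13 km/h = 3.611 m/s.
The observer lies on the +x side, so the source is heading toward the observer and the observer is heading away from the source.
Both move, so f' = f · (v − v_o)/(v − v_s).
f' = 345 × (332 − 3.611)/(332 − 17) = 345 × 328.39/315 ≈ 360 Hz.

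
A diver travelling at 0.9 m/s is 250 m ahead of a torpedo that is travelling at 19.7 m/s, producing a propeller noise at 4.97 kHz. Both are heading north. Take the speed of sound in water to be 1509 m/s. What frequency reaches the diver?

The diver is ahead, so the torpedo is moving toward it while the diver is moving away from the torpedo.
General Doppler shift: f' = f · (v − v_o)/(v − v_s).
f' = 4.97 × (1509 − 0.9)/(1509 − 19.7) = 4.97 × 1508.1/1489.3 ≈ 5.03 kHz.

5.03 kHz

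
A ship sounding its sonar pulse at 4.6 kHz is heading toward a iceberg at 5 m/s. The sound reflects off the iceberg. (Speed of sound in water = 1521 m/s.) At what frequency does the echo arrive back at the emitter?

The iceberg receives the sound from a moving source: f₁ = f₀ · v/(v − v_e) = 4.6 × 1521/1516 ≈ 4.62 kHz.
On the return leg the ship is a moving observer: f₂ = f₁ · (v + v_e)/v = 4.62 × 1526/1521 ≈ 4.63 kHz.

4.63 kHz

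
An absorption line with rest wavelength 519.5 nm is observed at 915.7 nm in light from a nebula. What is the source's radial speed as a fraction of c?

λ'/λ₀ = 1.7627 > 1 (redshift), so the source is receding.
λ'/λ₀ = √((1 + β)/(1 − β)) for a receding source ⇒ β = (r² − 1)/(r² + 1) with r = λ'/λ₀.
β = (3.1070 − 1)/(3.1070 + 1) ≈ 0.513.

0.513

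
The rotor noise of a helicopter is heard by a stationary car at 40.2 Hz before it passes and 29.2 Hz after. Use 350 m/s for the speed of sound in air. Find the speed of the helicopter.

55 m/s

f₁/f₂ = (v + v_s)/(v − v_s), so v_s = v · (f₁ − f₂)/(f₁ + f₂).
v_s = 350 × (40.2 − 29.2)/(40.2 + 29.2) = 350 × 11.0/69.4 ≈ 55 m/s.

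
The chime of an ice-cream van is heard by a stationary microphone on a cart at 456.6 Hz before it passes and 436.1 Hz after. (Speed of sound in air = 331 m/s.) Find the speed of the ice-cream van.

f₁/f₂ = (v + v_s)/(v − v_s), so v_s = v · (f₁ − f₂)/(f₁ + f₂).
v_s = 331 × (456.6 − 436.1)/(456.6 + 436.1) = 331 × 20.5/892.7 ≈ 7.6 m/s.

7.6 m/s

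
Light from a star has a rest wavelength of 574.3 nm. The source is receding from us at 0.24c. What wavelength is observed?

733.6 nm

Relativistic Doppler for wavelength: λ' = λ₀ · √((1 + β)/(1 − β)).
λ' = 574.3 × √(1.2400/0.7600) = 574.3 × 1.27733 ≈ 733.6 nm.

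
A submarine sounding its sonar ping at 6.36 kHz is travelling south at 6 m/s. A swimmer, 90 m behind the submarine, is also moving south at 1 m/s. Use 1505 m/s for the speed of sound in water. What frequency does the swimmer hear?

6.34 kHz

The swimmer is behind, so the submarine is moving away from it while the swimmer is moving toward the submarine.
Both move, so f' = f · (v + v_o)/(v + v_s).
f' = 6.36 × (1505 + 1)/(1505 + 6) = 6.36 × 1506/1511 ≈ 6.34 kHz.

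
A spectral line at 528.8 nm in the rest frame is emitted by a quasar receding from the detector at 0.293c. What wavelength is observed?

715.1 nm

Relativistic Doppler for wavelength: λ' = λ₀ · √((1 + β)/(1 − β)).
λ' = 528.8 × √(1.2930/0.7070) = 528.8 × 1.35235 ≈ 715.1 nm.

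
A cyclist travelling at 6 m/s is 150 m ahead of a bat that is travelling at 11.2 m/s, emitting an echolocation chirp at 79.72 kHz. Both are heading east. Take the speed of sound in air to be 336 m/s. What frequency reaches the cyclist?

81.0 kHz

The cyclist is ahead, so the bat is moving toward it while the cyclist is moving away from the bat.
Both move, so f' = f · (v − v_o)/(v − v_s).
f' = 79.72 × (336 − 6)/(336 − 11.2) = 79.72 × 330/324.8 ≈ 81.0 kHz.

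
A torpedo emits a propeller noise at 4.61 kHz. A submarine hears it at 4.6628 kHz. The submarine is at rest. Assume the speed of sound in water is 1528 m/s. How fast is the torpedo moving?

f' > f, so the torpedo is approaching.
f' = f · v/(v − v_s) ⇒ v_s = v · |1 − f/f'|.
v_s = 1528 × |1 − 4.61/4.6628| = 1528 × 0.01132 ≈ 17.3 m/s.

17.3 m/s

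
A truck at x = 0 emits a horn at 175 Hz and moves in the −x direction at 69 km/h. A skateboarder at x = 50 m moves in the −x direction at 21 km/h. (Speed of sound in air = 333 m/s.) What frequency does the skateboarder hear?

69 km/h = 19.17 m/s; 21 km/h = 5.833 m/s.
The observer lies on the +x side, so the source is heading away from the observer and the observer is heading toward the source.
With source receding and observer approaching, f' = f · (v + v_o)/(v + v_s).
f' = 175 × (333 + 5.833)/(333 + 19.17) = 175 × 338.83/352.17 ≈ 168 Hz.

168 Hz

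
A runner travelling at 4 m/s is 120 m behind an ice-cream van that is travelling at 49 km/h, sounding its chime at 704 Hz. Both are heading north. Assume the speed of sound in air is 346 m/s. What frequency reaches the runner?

685 Hz

49 km/h = 13.61 m/s.
The runner is behind, so the ice-cream van is moving away from it while the runner is moving toward the ice-cream van.
With source receding and observer approaching, f' = f · (v + v_o)/(v + v_s).
f' = 704 × (346 + 4)/(346 + 13.61) = 704 × 350/359.61 ≈ 685 Hz.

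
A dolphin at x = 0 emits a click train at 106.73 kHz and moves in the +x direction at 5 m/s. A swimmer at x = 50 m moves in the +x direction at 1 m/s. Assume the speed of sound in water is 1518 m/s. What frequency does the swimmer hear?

107.0 kHz

The observer lies on the +x side, so the source is heading toward the observer and the observer is heading away from the source.
General Doppler shift: f' = f · (v − v_o)/(v − v_s).
f' = 106.73 × (1518 − 1)/(1518 − 5) = 106.73 × 1517/1513 ≈ 107.0 kHz.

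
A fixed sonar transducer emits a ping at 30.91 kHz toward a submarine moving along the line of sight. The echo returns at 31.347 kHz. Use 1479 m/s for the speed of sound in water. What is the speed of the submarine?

10.4 m/s

Double Doppler shift off a moving reflector: f₂ = f₀ · (v + u)/(v − u) (u > 0 toward emitter).
Rearranging, u = v · (f₂ − f₀)/(f₂ + f₀) = 1479 × 0.437/62.257 ≈ 10.4 m/s.
So the submarine is moving at 10.4 m/s toward the emitter.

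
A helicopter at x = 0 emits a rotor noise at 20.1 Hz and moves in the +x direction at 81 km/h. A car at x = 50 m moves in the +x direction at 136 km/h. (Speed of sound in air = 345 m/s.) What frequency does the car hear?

81 km/h = 22.5 m/s; 136 km/h = 37.78 m/s.
The observer lies on the +x side, so the source is heading toward the observer and the observer is heading away from the source.
With source approaching and observer receding, f' = f · (v − v_o)/(v − v_s).
f' = 20.1 × (345 − 37.78)/(345 − 22.5) = 20.1 × 307.22/322.5 ≈ 19.1 Hz.

19.1 Hz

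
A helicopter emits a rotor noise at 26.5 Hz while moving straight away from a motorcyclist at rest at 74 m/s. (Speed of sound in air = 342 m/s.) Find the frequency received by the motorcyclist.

21.8 Hz

Only the source moves, away from the listener, so f' = f · v/(v + v_s).
f' = 26.5 × 342/(342 + 74) = 26.5 × 342/416 ≈ 21.8 Hz.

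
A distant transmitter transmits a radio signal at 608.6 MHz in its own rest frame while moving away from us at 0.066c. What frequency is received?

569.7 MHz

Relativistic Doppler for frequency: f' = f₀ · √((1 − β)/(1 + β)).
f' = 608.6 × √(0.9340/1.0660) = 608.6 × 0.93604 ≈ 569.7 MHz.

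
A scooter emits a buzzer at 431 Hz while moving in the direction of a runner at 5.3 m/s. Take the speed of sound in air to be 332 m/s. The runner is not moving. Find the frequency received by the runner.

438 Hz

With the source moving toward a stationary observer, f' = f · v/(v − v_s).
f' = 431 × 332/(332 − 5.3) = 431 × 332/326.7 ≈ 438 Hz.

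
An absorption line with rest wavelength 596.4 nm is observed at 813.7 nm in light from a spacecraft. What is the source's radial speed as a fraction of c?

λ'/λ₀ = 1.3644 > 1 (redshift), so the source is receding.
λ'/λ₀ = √((1 + β)/(1 − β)) for a receding source ⇒ β = (r² − 1)/(r² + 1) with r = λ'/λ₀.
β = (1.8615 − 1)/(1.8615 + 1) ≈ 0.301.

0.301c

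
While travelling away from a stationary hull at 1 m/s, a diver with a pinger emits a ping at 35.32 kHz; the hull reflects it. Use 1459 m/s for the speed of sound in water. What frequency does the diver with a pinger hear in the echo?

35.3 kHz

The hull receives the sound from a moving source: f₁ = f₀ · v/(v + v_e) = 35.32 × 1459/1460 ≈ 35.3 kHz.
On the return leg the diver with a pinger is a moving observer: f₂ = f₁ · (v − v_e)/v = 35.3 × 1458/1459 ≈ 35.3 kHz.
Equivalently f₂ = f₀ · (v − v_e)/(v + v_e).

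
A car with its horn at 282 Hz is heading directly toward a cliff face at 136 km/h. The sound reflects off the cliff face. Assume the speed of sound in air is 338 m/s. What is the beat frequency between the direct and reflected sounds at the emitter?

71 Hz

136 km/h = 37.78 m/s.
The cliff face receives the sound from a moving source: f₁ = f₀ · v/(v − v_e) = 282 × 338/300.22 ≈ 317.5 Hz.
On the return leg the car is a moving observer: f₂ = f₁ · (v + v_e)/v = 317.5 × 375.78/338 ≈ 353.0 Hz.
Beat against the emitted tone: |f₂ − f₀| = 2v_e·f₀/(v − v_e) = 2 × 37.78 × 282/300.22 ≈ 71 Hz.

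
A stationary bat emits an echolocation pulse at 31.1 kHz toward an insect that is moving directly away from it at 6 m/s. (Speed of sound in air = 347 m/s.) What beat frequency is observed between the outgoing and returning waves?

1057 Hz

At the insect (a moving observer), f₁ = f₀ · (v − u)/v = 31.1 × 341/347 ≈ 30.562 kHz.
On reflection it acts as a source moving away from the stationary detector: f₂ = f₁ · v/(v + u) = 30.562 × 347/353 ≈ 30.043 kHz.
Equivalently f₂ = f₀ · (v − u)/(v + u).
Beat frequency (with f₀ = 31100 Hz): |f₂ − f₀| = 2u·f₀/(v + u) = 2 × 6 × 31100/353 ≈ 1057 Hz.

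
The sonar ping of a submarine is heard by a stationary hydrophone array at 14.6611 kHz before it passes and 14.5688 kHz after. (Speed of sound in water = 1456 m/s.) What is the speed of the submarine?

f₁/f₂ = (v + v_s)/(v − v_s), so v_s = v · (f₁ − f₂)/(f₁ + f₂).
v_s = 1456 × (14.6611 − 14.5688)/(14.6611 + 14.5688) = 1456 × 0.0923/29.2299 ≈ 4.6 m/s.

4.6 m/s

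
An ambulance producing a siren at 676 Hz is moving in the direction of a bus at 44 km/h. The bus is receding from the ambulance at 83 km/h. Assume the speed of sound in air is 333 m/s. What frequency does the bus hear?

44 km/h = 12.22 m/s; 83 km/h = 23.06 m/s.
General Doppler shift: f' = f · (v − v_o)/(v − v_s).
f' = 676 × (333 − 23.06)/(333 − 12.22) = 676 × 309.94/320.78 ≈ 653 Hz.

653 Hz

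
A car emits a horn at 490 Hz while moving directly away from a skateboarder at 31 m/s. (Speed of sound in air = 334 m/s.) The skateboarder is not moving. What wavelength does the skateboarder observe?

74.5 cm

Moving source, stationary observer: f' = f · v/(v + v_s) since the source is receding.
f' = 490 × 334/(334 + 31) ≈ 448 Hz.
λ' = v/f' = 334/448.384 ≈ 74.5 cm.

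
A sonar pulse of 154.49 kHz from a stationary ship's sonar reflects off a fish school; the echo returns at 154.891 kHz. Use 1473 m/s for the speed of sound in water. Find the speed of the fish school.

1.91 m/s

Double Doppler shift off a moving reflector: f₂ = f₀ · (v + u)/(v − u) (u > 0 toward emitter).
Rearranging, u = v · (f₂ − f₀)/(f₂ + f₀) = 1473 × 0.401/309.381 ≈ 1.91 m/s.
So the fish school is moving at 1.91 m/s toward the emitter.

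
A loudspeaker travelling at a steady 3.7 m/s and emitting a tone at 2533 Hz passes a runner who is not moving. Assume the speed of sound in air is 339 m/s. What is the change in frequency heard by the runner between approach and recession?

55.3 Hz

Approaching: f₁ = f · v/(v − v_s) = 2533 × 339/335.3 ≈ 2561.0 Hz.
Receding: f₂ = f · v/(v + v_s) = 2533 × 339/342.7 ≈ 2505.7 Hz.
Drop: f₁ − f₂ = 2f·v·v_s/(v² − v_s²) = 2 × 2533 × 339 × 3.7/(339² − 3.7²) ≈ 55.3 Hz.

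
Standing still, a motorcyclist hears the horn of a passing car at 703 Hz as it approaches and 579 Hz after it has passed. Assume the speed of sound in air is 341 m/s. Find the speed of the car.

33 m/s

f₁/f₂ = (v + v_s)/(v − v_s), so v_s = v · (f₁ − f₂)/(f₁ + f₂).
v_s = 341 × (703 − 579)/(703 + 579) = 341 × 124/1282 ≈ 33 m/s.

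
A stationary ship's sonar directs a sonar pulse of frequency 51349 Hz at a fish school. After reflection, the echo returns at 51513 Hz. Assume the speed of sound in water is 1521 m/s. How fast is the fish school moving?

2.43 m/s

Double Doppler shift off a moving reflector: f₂ = f₀ · (v + u)/(v − u) (u > 0 toward emitter).
Rearranging, u = v · (f₂ − f₀)/(f₂ + f₀) = 1521 × 164/102862 ≈ 2.43 m/s.
So the fish school is moving at 2.43 m/s toward the emitter.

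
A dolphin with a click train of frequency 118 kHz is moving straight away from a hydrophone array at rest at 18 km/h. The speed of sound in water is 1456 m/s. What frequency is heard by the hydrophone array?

18 km/h = 5 m/s.
With the source moving away from a stationary observer, f' = f · v/(v + v_s).
f' = 118 × 1456/(1456 + 5) = 118 × 1456/1461 ≈ 117.6 kHz.

117.6 kHz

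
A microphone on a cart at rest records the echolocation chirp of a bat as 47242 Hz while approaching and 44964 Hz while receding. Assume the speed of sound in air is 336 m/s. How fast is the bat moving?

f₁/f₂ = (v + v_s)/(v − v_s), so v_s = v · (f₁ − f₂)/(f₁ + f₂).
v_s = 336 × (47242 − 44964)/(47242 + 44964) = 336 × 2278/92206 ≈ 8.3 m/s.

8.3 m/s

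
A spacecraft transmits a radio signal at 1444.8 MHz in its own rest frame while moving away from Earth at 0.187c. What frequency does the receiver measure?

1195.7 MHz

Relativistic Doppler for frequency: f' = f₀ · √((1 − β)/(1 + β)).
f' = 1444.8 × √(0.8130/1.1870) = 1444.8 × 0.82760 ≈ 1195.7 MHz.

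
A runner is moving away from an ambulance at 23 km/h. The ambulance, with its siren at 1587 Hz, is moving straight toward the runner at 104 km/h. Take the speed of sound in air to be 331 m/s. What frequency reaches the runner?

104 km/h = 28.89 m/s; 23 km/h = 6.389 m/s.
General Doppler shift: f' = f · (v − v_o)/(v − v_s).
f' = 1587 × (331 − 6.389)/(331 − 28.89) = 1587 × 324.61/302.11 ≈ 1705 Hz.

1705 Hz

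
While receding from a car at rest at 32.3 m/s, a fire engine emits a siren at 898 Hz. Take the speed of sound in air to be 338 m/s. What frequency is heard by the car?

With the source moving away from a stationary observer, f' = f · v/(v + v_s).
f' = 898 × 338/(338 + 32.3) = 898 × 338/370.3 ≈ 820 Hz.

820 Hz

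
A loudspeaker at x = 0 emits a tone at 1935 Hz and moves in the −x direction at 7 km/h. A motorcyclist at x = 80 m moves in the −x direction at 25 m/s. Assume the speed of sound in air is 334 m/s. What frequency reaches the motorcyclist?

7 km/h = 1.944 m/s.
The observer lies on the +x side, so the source is heading away from the observer and the observer is heading toward the source.
General Doppler shift: f' = f · (v + v_o)/(v + v_s).
f' = 1935 × (334 + 25)/(334 + 1.944) = 1935 × 359/335.94 ≈ 2068 Hz.

2068 Hz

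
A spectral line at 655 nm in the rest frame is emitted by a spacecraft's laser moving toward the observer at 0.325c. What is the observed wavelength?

467.5 nm

Relativistic Doppler for wavelength: λ' = λ₀ · √((1 − β)/(1 + β)).
λ' = 655 × √(0.6750/1.3250) = 655 × 0.71375 ≈ 467.5 nm.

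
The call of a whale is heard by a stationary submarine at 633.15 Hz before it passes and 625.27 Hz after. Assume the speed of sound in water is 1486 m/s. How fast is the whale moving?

9.3 m/s

f₁/f₂ = (v + v_s)/(v − v_s), so v_s = v · (f₁ − f₂)/(f₁ + f₂).
v_s = 1486 × (633.15 − 625.27)/(633.15 + 625.27) = 1486 × 7.88/1258.42 ≈ 9.3 m/s.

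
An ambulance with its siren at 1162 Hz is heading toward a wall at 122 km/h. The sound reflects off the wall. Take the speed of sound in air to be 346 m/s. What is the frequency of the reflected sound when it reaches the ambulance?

1414 Hz

122 km/h = 33.89 m/s.
The wall receives the sound from a moving source: f₁ = f₀ · v/(v − v_e) = 1162 × 346/312.11 ≈ 1288 Hz.
On the return leg the ambulance is a moving observer: f₂ = f₁ · (v + v_e)/v = 1288 × 379.89/346 ≈ 1414 Hz.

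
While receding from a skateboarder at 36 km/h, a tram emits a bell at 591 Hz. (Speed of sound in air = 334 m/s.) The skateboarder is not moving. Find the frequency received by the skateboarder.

36 km/h = 10 m/s.
Moving source, stationary observer: f' = f · v/(v + v_s) since the source is receding.
f' = 591 × 334/(334 + 10) = 591 × 334/344 ≈ 574 Hz.

574 Hz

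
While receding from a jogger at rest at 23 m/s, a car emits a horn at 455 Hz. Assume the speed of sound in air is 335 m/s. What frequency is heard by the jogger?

With the source moving away from a stationary observer, f' = f · v/(v + v_s).
f' = 455 × 335/(335 + 23) = 455 × 335/358 ≈ 426 Hz.

426 Hz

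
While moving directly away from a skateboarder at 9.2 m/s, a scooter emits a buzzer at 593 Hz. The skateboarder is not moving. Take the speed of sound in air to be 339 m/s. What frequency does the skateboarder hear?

577 Hz

With the source moving away from a stationary observer, f' = f · v/(v + v_s).
f' = 593 × 339/(339 + 9.2) = 593 × 339/348.2 ≈ 577 Hz.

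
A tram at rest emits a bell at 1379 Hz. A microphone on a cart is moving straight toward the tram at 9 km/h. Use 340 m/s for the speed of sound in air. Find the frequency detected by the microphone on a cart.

9 km/h = 2.5 m/s.
Only the observer moves, toward the source, so f' = f · (v + v_o)/v.
f' = 1379 × (340 + 2.5)/340 = 1379 × 342.5/340 ≈ 1389 Hz.

1389 Hz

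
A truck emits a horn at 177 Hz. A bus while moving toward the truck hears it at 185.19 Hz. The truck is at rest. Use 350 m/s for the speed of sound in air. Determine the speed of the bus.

16.2 m/s

f' = f · (v + v_o)/v ⇒ v_o = v · |f'/f − 1|.
v_o = 350 × |185.19/177 − 1| = 350 × 0.04627 ≈ 16.2 m/s.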